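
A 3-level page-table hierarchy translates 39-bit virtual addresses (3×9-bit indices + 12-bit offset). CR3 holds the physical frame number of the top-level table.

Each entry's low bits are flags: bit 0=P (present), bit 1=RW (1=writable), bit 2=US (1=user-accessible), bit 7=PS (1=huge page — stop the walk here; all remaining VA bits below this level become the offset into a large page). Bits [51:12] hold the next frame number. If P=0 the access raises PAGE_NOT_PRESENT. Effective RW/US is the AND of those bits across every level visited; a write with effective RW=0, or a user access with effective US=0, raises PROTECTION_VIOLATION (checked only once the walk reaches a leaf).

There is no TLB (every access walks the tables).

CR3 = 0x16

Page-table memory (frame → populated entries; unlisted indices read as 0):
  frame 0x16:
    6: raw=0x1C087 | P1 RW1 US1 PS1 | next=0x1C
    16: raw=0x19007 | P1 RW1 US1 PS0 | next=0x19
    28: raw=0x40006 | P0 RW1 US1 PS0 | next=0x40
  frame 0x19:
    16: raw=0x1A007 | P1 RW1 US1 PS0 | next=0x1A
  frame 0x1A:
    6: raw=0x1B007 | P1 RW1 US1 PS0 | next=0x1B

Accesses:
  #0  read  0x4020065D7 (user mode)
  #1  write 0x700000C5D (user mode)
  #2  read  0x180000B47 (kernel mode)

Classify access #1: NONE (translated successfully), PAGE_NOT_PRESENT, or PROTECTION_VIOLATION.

Per-access translation:
#0 VA=0x4020065D7 (r,user):
  [0] read 0x16 idx=16: raw=0x19007 flags P=1 W=1 U=1 S=0
  [1] read 0x19 idx=16: raw=0x1A007 flags P=1 W=1 U=1 S=0
  [2] read 0x1A idx=6: raw=0x1B007 flags P=1 W=1 U=1 S=0
  ⇒ phys 0x1B5D7  [3 reads]
#1 VA=0x700000C5D (w,user):
  [0] read 0x16 idx=28: raw=0x40006 flags P=0 W=1 U=1 S=0
  → PAGE_NOT_PRESENT  (1 entries read)
#2 VA=0x180000B47 (r,kernel):
  [0] read 0x16 idx=6: raw=0x1C087 flags P=1 W=1 U=1 S=1
  ⇒ phys 0x1CB47 (huge @L0)  [1 reads]

Access #1 fault: PAGE_NOT_PRESENT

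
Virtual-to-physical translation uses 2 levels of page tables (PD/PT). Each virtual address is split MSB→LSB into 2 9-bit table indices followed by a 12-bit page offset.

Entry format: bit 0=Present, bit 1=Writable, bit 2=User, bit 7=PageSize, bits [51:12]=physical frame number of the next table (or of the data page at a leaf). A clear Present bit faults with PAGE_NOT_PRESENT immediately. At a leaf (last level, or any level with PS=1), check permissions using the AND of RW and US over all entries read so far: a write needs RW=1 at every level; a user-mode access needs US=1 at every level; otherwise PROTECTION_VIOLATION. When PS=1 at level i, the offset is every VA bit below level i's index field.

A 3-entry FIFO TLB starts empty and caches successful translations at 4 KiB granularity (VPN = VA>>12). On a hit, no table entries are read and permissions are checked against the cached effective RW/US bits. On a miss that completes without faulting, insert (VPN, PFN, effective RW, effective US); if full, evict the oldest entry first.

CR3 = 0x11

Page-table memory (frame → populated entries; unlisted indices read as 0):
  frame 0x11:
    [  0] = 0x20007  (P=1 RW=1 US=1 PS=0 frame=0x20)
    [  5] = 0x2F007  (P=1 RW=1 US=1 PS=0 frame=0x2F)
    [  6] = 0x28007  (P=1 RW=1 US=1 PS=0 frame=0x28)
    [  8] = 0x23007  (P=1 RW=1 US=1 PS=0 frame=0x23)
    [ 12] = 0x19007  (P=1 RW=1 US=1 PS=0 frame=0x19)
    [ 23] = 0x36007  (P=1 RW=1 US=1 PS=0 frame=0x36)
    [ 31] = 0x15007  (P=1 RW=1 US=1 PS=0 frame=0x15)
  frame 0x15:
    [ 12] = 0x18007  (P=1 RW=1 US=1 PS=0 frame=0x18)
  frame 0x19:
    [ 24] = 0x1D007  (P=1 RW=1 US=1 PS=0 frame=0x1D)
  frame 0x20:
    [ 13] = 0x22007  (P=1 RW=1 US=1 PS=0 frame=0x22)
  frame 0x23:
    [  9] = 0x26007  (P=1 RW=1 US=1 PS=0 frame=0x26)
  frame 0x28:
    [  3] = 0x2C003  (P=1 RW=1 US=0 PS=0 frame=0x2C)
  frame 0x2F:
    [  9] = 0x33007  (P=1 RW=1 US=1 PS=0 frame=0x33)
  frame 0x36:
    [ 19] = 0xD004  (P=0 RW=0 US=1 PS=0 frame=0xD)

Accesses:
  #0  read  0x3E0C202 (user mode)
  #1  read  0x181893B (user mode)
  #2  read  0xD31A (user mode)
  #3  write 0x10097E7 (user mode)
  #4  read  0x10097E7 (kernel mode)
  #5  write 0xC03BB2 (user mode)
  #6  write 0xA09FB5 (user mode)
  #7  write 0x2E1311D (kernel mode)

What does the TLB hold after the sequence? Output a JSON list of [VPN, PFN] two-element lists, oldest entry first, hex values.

Per-access translation:
#0 VA=0x3E0C202 (r,user):
  [0] read 0x11 idx=31: raw=0x15007 flags P=1 W=1 U=1 S=0
  [1] read 0x15 idx=12: raw=0x18007 flags P=1 W=1 U=1 S=0
  ✓ 0x18202  — 2 lookups
#1 VA=0x181893B (r,user):
  [0] read 0x11 idx=12: raw=0x19007 flags P=1 W=1 U=1 S=0
  [1] read 0x19 idx=24: raw=0x1D007 flags P=1 W=1 U=1 S=0
  ✓ 0x1D93B  — 2 lookups
#2 VA=0xD31A (r,user):
  [0] read 0x11 idx=0: raw=0x20007 flags P=1 W=1 U=1 S=0
  [1] read 0x20 idx=13: raw=0x22007 flags P=1 W=1 U=1 S=0
  ✓ 0x2231A  — 2 lookups
#3 VA=0x10097E7 (w,user):
  [0] read 0x11 idx=8: raw=0x23007 flags P=1 W=1 U=1 S=0
  [1] read 0x23 idx=9: raw=0x26007 flags P=1 W=1 U=1 S=0
  ✓ 0x267E7  — 2 lookups
#4 VA=0x10097E7 (r,kernel):
  TLB hit vpn=0x1009 → PA=0x267E7
#5 VA=0xC03BB2 (w,user):
  [0] read 0x11 idx=6: raw=0x28007 flags P=1 W=1 U=1 S=0
  [1] read 0x28 idx=3: raw=0x2C003 flags P=1 W=1 U=0 S=0
  → PROTECTION_VIOLATION  (2 entries read)
#6 VA=0xA09FB5 (w,user):
  [0] read 0x11 idx=5: raw=0x2F007 flags P=1 W=1 U=1 S=0
  [1] read 0x2F idx=9: raw=0x33007 flags P=1 W=1 U=1 S=0
  ✓ 0x33FB5  — 2 lookups
#7 VA=0x2E1311D (w,kernel):
  [0] read 0x11 idx=23: raw=0x36007 flags P=1 W=1 U=1 S=0
  [1] read 0x36 idx=19: raw=0xD004 flags P=0 W=0 U=1 S=0
  → PAGE_NOT_PRESENT  (2 entries read)

TLB: [["0xD", "0x22"], ["0x1009", "0x26"], ["0xA09", "0x33"]]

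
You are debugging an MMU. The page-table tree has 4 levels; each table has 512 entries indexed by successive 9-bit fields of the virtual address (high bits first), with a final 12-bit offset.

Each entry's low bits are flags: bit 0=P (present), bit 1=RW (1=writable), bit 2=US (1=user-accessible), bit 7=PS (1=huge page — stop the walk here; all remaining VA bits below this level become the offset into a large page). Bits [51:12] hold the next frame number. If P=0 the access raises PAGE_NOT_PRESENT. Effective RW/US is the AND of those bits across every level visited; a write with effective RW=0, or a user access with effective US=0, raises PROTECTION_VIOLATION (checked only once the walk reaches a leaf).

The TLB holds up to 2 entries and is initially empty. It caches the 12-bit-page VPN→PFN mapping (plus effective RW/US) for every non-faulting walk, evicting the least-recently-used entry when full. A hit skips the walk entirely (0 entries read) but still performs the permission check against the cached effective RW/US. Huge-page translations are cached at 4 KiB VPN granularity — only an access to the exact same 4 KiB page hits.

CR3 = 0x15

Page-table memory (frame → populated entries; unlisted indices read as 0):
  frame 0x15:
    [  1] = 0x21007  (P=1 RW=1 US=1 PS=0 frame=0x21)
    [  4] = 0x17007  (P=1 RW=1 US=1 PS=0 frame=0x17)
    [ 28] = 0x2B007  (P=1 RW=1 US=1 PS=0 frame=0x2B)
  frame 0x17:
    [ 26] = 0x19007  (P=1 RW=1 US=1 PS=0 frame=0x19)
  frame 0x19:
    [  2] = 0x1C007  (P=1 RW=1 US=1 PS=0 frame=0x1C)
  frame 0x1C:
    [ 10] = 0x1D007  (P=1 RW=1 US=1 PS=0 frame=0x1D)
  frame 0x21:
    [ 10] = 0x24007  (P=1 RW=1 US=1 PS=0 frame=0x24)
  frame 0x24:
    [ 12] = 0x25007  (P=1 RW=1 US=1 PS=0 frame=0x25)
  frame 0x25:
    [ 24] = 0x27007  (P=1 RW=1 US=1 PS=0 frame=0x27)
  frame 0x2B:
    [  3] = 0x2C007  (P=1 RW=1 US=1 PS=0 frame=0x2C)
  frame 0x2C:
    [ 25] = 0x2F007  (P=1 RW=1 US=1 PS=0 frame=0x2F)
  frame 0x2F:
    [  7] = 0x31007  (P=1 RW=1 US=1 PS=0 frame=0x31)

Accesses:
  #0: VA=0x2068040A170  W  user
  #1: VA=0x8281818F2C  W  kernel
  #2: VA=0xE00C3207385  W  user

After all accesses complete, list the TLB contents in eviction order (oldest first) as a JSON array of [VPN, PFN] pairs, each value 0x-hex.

Per-access translation:
#0 VA=0x2068040A170 (w,user):
  lvl0: tbl 0x15, slot 4 ⇒ 0x17007 (P1/RW1/US1/PS0)
  lvl1: tbl 0x17, slot 26 ⇒ 0x19007 (P1/RW1/US1/PS0)
  lvl2: tbl 0x19, slot 2 ⇒ 0x1C007 (P1/RW1/US1/PS0)
  lvl3: tbl 0x1C, slot 10 ⇒ 0x1D007 (P1/RW1/US1/PS0)
  → PA=0x1D170  (4 entries read)
#1 VA=0x8281818F2C (w,kernel):
  lvl0: tbl 0x15, slot 1 ⇒ 0x21007 (P1/RW1/US1/PS0)
  lvl1: tbl 0x21, slot 10 ⇒ 0x24007 (P1/RW1/US1/PS0)
  lvl2: tbl 0x24, slot 12 ⇒ 0x25007 (P1/RW1/US1/PS0)
  lvl3: tbl 0x25, slot 24 ⇒ 0x27007 (P1/RW1/US1/PS0)
  → PA=0x27F2C  (4 entries read)
#2 VA=0xE00C3207385 (w,user):
  lvl0: tbl 0x15, slot 28 ⇒ 0x2B007 (P1/RW1/US1/PS0)
  lvl1: tbl 0x2B, slot 3 ⇒ 0x2C007 (P1/RW1/US1/PS0)
  lvl2: tbl 0x2C, slot 25 ⇒ 0x2F007 (P1/RW1/US1/PS0)
  lvl3: tbl 0x2F, slot 7 ⇒ 0x31007 (P1/RW1/US1/PS0)
  → PA=0x31385  (4 entries read)

TLB: [["0x8281818", "0x27"], ["0xE00C3207", "0x31"]]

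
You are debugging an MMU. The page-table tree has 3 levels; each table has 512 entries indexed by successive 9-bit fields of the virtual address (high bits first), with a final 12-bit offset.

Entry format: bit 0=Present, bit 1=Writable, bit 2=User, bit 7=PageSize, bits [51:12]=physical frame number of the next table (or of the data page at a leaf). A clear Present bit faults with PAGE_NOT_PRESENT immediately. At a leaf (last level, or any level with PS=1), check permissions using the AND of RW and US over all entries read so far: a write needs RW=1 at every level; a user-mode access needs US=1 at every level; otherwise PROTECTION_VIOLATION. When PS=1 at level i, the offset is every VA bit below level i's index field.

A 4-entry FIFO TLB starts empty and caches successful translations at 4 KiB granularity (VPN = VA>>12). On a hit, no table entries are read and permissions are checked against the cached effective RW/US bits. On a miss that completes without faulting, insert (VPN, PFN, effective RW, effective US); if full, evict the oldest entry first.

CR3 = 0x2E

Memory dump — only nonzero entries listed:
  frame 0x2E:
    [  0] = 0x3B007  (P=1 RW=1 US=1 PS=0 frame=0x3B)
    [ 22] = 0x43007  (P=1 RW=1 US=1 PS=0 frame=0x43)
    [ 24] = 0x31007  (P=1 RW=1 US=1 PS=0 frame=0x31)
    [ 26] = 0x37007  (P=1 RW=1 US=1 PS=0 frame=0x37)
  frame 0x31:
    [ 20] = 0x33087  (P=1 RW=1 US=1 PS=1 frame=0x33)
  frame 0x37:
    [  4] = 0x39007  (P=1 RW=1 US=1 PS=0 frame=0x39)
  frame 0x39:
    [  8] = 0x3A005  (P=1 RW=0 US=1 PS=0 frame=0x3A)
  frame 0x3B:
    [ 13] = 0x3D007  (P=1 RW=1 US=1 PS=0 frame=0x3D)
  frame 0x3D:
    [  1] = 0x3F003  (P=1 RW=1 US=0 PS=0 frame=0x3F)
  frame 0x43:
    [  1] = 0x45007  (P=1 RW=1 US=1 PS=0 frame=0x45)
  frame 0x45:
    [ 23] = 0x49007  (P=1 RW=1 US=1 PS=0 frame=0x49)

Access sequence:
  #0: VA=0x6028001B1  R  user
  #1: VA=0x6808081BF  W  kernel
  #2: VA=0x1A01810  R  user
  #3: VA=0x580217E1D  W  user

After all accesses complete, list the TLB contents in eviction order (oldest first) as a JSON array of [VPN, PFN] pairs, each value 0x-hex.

Walk each access:
#0 VA=0x6028001B1 (r,user):
  [0] read 0x2E idx=24: raw=0x31007 flags P=1 W=1 U=1 S=0
  [1] read 0x31 idx=20: raw=0x33087 flags P=1 W=1 U=1 S=1
  ✓ 0x331B1 (huge @L1)  — 2 lookups
#1 VA=0x6808081BF (w,kernel):
  [0] read 0x2E idx=26: raw=0x37007 flags P=1 W=1 U=1 S=0
  [1] read 0x37 idx=4: raw=0x39007 flags P=1 W=1 U=1 S=0
  [2] read 0x39 idx=8: raw=0x3A005 flags P=1 W=0 U=1 S=0
  ✗ PROTECTION_VIOLATION  [3 reads]
#2 VA=0x1A01810 (r,user):
  [0] read 0x2E idx=0: raw=0x3B007 flags P=1 W=1 U=1 S=0
  [1] read 0x3B idx=13: raw=0x3D007 flags P=1 W=1 U=1 S=0
  [2] read 0x3D idx=1: raw=0x3F003 flags P=1 W=1 U=0 S=0
  ✗ PROTECTION_VIOLATION  [3 reads]
#3 VA=0x580217E1D (w,user):
  [0] read 0x2E idx=22: raw=0x43007 flags P=1 W=1 U=1 S=0
  [1] read 0x43 idx=1: raw=0x45007 flags P=1 W=1 U=1 S=0
  [2] read 0x45 idx=23: raw=0x49007 flags P=1 W=1 U=1 S=0
  ✓ 0x49E1D  — 3 lookups

TLB: [["0x602800", "0x33"], ["0x580217", "0x49"]]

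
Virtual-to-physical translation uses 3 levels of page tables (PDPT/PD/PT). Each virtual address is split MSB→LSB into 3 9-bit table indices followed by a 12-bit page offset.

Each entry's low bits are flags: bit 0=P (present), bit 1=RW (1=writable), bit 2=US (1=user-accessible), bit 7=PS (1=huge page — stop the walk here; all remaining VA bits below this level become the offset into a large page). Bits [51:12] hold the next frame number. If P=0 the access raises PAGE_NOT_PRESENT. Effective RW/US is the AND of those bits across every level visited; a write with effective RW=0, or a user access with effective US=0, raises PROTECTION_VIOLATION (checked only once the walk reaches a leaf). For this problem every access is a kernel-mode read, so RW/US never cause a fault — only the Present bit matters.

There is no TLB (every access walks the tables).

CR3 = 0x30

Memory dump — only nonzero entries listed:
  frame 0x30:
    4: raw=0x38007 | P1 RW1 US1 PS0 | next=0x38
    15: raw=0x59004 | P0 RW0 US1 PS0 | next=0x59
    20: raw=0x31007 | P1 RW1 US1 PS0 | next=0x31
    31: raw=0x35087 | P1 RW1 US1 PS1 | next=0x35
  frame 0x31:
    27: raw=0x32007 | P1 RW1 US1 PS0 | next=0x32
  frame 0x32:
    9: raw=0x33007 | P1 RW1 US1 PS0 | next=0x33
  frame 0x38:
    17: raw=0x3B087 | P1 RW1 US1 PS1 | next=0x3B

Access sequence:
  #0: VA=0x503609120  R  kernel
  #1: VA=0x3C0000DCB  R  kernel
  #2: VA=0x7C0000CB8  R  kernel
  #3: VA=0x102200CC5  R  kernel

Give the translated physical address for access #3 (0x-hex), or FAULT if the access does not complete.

Per-access translation:
#0 VA=0x503609120 (r,kernel):
  L0 @0x30[20] → 0x31007  P=1,RW=1,US=1,PS=0
  L1 @0x31[27] → 0x32007  P=1,RW=1,US=1,PS=0
  L2 @0x32[9] → 0x33007  P=1,RW=1,US=1,PS=0
  → PA=0x33120  (3 entries read)
#1 VA=0x3C0000DCB (r,kernel):
  L0 @0x30[15] → 0x59004  P=0,RW=0,US=1,PS=0
  → PAGE_NOT_PRESENT  (1 entries read)
#2 VA=0x7C0000CB8 (r,kernel):
  L0 @0x30[31] → 0x35087  P=1,RW=1,US=1,PS=1
  → PA=0x35CB8 (huge @L0)  (1 entries read)
#3 VA=0x102200CC5 (r,kernel):
  L0 @0x30[4] → 0x38007  P=1,RW=1,US=1,PS=0
  L1 @0x38[17] → 0x3B087  P=1,RW=1,US=1,PS=1
  → PA=0x3BCC5 (huge @L1)  (2 entries read)

Access #3 PA: 0x3BCC5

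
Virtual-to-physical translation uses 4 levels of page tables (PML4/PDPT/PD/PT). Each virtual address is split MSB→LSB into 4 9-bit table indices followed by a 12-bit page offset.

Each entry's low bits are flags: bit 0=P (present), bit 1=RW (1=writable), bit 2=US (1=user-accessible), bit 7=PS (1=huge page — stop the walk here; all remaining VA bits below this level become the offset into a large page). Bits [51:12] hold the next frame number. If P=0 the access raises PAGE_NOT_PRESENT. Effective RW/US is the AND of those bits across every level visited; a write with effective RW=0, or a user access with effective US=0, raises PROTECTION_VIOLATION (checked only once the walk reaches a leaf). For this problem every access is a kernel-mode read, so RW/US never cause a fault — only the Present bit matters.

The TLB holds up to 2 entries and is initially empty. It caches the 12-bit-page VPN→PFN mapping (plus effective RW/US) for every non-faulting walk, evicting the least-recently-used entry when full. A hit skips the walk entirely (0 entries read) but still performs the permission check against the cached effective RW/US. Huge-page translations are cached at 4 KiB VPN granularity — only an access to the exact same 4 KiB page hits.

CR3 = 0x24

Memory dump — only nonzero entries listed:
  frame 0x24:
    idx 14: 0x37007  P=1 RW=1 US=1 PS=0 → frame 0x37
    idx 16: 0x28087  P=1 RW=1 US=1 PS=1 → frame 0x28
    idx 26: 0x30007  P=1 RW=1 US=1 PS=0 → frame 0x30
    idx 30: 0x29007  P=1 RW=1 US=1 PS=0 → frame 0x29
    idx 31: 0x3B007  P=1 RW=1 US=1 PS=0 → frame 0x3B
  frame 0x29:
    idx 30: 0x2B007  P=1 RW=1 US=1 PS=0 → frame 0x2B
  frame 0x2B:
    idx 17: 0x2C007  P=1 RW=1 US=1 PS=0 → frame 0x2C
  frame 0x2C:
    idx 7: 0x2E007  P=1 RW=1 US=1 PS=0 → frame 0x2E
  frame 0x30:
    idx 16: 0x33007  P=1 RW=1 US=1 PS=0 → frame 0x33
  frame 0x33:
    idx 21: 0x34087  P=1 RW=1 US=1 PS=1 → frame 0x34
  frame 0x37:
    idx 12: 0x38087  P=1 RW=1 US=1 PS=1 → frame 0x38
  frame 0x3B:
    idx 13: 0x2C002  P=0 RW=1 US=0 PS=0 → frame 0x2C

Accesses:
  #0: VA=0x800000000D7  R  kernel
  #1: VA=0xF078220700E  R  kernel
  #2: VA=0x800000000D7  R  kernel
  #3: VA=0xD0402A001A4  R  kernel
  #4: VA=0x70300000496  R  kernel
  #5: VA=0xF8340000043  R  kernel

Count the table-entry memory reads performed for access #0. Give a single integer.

Per-access translation:
#0 VA=0x800000000D7 (r,kernel):
  [0] read 0x24 idx=16: raw=0x28087 flags P=1 W=1 U=1 S=1
  → PA=0x280D7 (huge @L0)  (1 entries read)
#1 VA=0xF078220700E (r,kernel):
  [0] read 0x24 idx=30: raw=0x29007 flags P=1 W=1 U=1 S=0
  [1] read 0x29 idx=30: raw=0x2B007 flags P=1 W=1 U=1 S=0
  [2] read 0x2B idx=17: raw=0x2C007 flags P=1 W=1 U=1 S=0
  [3] read 0x2C idx=7: raw=0x2E007 flags P=1 W=1 U=1 S=0
  → PA=0x2E00E  (4 entries read)
#2 VA=0x800000000D7 (r,kernel):
  TLB hit vpn=0x80000000 → PA=0x280D7
#3 VA=0xD0402A001A4 (r,kernel):
  [0] read 0x24 idx=26: raw=0x30007 flags P=1 W=1 U=1 S=0
  [1] read 0x30 idx=16: raw=0x33007 flags P=1 W=1 U=1 S=0
  [2] read 0x33 idx=21: raw=0x34087 flags P=1 W=1 U=1 S=1
  → PA=0x341A4 (huge @L2)  (3 entries read)
#4 VA=0x70300000496 (r,kernel):
  [0] read 0x24 idx=14: raw=0x37007 flags P=1 W=1 U=1 S=0
  [1] read 0x37 idx=12: raw=0x38087 flags P=1 W=1 U=1 S=1
  → PA=0x38496 (huge @L1)  (2 entries read)
#5 VA=0xF8340000043 (r,kernel):
  [0] read 0x24 idx=31: raw=0x3B007 flags P=1 W=1 U=1 S=0
  [1] read 0x3B idx=13: raw=0x2C002 flags P=0 W=1 U=0 S=0
  → PAGE_NOT_PRESENT  (2 entries read)

Entries read for #0: 1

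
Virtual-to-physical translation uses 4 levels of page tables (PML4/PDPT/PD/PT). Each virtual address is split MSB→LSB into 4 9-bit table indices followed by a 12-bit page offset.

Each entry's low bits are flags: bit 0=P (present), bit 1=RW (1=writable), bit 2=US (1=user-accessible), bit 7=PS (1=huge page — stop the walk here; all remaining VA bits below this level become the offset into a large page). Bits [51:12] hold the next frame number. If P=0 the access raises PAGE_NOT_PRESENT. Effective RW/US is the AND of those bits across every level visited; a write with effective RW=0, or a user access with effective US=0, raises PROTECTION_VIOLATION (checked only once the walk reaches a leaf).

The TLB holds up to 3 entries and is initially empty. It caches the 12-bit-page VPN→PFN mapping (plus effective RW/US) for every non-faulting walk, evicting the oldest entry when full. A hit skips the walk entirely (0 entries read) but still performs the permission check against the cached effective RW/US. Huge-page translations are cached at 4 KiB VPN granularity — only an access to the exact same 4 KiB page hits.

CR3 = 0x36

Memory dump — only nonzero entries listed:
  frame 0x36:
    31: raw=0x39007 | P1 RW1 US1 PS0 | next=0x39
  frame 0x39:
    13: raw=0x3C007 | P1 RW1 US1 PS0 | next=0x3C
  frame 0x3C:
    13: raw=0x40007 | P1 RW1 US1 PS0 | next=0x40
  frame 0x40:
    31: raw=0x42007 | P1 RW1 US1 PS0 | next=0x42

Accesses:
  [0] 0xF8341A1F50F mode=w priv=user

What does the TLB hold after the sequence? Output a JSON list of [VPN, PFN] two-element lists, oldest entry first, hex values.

Trace:
#0 VA=0xF8341A1F50F (w,user):
  [0] read 0x36 idx=31: raw=0x39007 flags P=1 W=1 U=1 S=0
  [1] read 0x39 idx=13: raw=0x3C007 flags P=1 W=1 U=1 S=0
  [2] read 0x3C idx=13: raw=0x40007 flags P=1 W=1 U=1 S=0
  [3] read 0x40 idx=31: raw=0x42007 flags P=1 W=1 U=1 S=0
  → PA=0x4250F  (4 entries read)

TLB: [["0xF8341A1F", "0x42"]]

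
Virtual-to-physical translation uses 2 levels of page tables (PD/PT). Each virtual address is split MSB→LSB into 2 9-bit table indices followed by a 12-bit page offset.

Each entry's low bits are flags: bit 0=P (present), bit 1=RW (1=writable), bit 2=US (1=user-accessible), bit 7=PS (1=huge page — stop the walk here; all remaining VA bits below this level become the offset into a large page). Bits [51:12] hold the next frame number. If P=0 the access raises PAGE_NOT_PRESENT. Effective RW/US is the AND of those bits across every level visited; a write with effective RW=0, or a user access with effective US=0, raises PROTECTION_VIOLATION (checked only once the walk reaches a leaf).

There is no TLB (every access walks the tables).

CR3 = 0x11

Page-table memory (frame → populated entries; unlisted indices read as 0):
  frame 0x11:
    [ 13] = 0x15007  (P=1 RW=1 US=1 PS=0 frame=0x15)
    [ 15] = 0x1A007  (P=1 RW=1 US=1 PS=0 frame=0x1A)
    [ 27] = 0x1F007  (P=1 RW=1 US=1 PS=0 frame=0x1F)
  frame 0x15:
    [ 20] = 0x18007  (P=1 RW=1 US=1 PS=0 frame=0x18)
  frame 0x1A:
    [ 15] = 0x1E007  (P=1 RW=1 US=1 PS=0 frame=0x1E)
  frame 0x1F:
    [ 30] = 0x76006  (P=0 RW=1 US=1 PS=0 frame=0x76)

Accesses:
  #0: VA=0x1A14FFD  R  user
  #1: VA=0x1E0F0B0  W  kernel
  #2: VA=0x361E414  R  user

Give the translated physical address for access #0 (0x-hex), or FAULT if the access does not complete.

Walk each access:
#0 VA=0x1A14FFD (r,user):
  L0 @0x11[13] → 0x15007  P=1,RW=1,US=1,PS=0
  L1 @0x15[20] → 0x18007  P=1,RW=1,US=1,PS=0
  ✓ 0x18FFD  — 2 lookups
#1 VA=0x1E0F0B0 (w,kernel):
  L0 @0x11[15] → 0x1A007  P=1,RW=1,US=1,PS=0
  L1 @0x1A[15] → 0x1E007  P=1,RW=1,US=1,PS=0
  ✓ 0x1E0B0  — 2 lookups
#2 VA=0x361E414 (r,user):
  L0 @0x11[27] → 0x1F007  P=1,RW=1,US=1,PS=0
  L1 @0x1F[30] → 0x76006  P=0,RW=1,US=1,PS=0
  ✗ PAGE_NOT_PRESENT  [2 reads]

Access #0 PA: 0x18FFD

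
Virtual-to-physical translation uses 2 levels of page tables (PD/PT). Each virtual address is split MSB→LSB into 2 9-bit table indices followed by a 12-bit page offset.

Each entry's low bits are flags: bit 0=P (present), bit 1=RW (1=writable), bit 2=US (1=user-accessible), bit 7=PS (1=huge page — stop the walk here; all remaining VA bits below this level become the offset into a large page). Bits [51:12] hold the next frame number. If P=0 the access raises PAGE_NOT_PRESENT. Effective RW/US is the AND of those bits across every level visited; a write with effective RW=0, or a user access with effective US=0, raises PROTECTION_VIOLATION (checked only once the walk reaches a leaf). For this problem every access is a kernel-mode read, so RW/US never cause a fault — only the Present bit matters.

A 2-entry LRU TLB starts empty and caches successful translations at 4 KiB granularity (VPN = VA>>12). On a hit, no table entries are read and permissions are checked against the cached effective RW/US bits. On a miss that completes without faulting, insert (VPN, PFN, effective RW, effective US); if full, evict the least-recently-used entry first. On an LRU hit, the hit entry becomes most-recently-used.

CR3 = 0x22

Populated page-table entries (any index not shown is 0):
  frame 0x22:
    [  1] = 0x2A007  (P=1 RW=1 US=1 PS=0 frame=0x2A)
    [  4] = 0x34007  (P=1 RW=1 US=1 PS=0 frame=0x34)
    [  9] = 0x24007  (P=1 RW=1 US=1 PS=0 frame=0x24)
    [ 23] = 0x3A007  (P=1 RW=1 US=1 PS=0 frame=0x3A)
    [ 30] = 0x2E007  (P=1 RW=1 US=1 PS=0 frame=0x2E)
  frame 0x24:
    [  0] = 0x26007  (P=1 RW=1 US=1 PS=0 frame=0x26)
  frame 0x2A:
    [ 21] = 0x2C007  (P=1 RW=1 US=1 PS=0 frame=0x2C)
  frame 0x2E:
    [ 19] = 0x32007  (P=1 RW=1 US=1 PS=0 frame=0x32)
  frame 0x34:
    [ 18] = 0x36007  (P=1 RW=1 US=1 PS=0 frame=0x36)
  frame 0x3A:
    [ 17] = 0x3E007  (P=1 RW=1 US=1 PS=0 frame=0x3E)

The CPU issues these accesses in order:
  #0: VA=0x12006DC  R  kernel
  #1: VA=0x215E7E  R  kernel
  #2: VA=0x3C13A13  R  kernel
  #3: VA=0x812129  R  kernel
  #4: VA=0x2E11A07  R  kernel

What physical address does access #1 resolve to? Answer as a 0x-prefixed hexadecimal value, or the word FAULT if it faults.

Walk each access:
#0 VA=0x12006DC (r,kernel):
  lvl0: tbl 0x22, slot 9 ⇒ 0x24007 (P1/RW1/US1/PS0)
  lvl1: tbl 0x24, slot 0 ⇒ 0x26007 (P1/RW1/US1/PS0)
  ✓ 0x266DC  — 2 lookups
#1 VA=0x215E7E (r,kernel):
  lvl0: tbl 0x22, slot 1 ⇒ 0x2A007 (P1/RW1/US1/PS0)
  lvl1: tbl 0x2A, slot 21 ⇒ 0x2C007 (P1/RW1/US1/PS0)
  ✓ 0x2CE7E  — 2 lookups
#2 VA=0x3C13A13 (r,kernel):
  lvl0: tbl 0x22, slot 30 ⇒ 0x2E007 (P1/RW1/US1/PS0)
  lvl1: tbl 0x2E, slot 19 ⇒ 0x32007 (P1/RW1/US1/PS0)
  ✓ 0x32A13  — 2 lookups
#3 VA=0x812129 (r,kernel):
  lvl0: tbl 0x22, slot 4 ⇒ 0x34007 (P1/RW1/US1/PS0)
  lvl1: tbl 0x34, slot 18 ⇒ 0x36007 (P1/RW1/US1/PS0)
  ✓ 0x36129  — 2 lookups
#4 VA=0x2E11A07 (r,kernel):
  lvl0: tbl 0x22, slot 23 ⇒ 0x3A007 (P1/RW1/US1/PS0)
  lvl1: tbl 0x3A, slot 17 ⇒ 0x3E007 (P1/RW1/US1/PS0)
  ✓ 0x3EA07  — 2 lookups

Access #1 PA: 0x2CE7E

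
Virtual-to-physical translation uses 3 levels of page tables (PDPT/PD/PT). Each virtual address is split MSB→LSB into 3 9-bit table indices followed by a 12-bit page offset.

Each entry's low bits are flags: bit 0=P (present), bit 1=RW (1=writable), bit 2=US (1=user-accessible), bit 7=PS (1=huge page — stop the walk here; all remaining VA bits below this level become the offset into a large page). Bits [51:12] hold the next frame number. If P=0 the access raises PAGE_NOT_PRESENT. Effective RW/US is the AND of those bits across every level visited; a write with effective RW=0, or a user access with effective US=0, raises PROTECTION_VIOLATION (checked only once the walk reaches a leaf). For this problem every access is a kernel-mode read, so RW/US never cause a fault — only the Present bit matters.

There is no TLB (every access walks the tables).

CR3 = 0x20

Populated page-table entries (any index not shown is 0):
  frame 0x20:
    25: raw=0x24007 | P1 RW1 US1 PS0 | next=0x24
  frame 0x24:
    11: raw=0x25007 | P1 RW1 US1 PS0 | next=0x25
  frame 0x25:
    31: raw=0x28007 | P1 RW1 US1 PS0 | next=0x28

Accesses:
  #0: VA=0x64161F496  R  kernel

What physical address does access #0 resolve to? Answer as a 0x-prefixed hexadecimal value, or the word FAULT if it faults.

Trace:
#0 VA=0x64161F496 (r,kernel):
  L0: frame=0x20 idx=25 entry=0x24007 [P=1 RW=1 US=1 PS=0]
  L1: frame=0x24 idx=11 entry=0x25007 [P=1 RW=1 US=1 PS=0]
  L2: frame=0x25 idx=31 entry=0x28007 [P=1 RW=1 US=1 PS=0]
  → PA=0x28496  (3 entries read)

Access #0 PA: 0x28496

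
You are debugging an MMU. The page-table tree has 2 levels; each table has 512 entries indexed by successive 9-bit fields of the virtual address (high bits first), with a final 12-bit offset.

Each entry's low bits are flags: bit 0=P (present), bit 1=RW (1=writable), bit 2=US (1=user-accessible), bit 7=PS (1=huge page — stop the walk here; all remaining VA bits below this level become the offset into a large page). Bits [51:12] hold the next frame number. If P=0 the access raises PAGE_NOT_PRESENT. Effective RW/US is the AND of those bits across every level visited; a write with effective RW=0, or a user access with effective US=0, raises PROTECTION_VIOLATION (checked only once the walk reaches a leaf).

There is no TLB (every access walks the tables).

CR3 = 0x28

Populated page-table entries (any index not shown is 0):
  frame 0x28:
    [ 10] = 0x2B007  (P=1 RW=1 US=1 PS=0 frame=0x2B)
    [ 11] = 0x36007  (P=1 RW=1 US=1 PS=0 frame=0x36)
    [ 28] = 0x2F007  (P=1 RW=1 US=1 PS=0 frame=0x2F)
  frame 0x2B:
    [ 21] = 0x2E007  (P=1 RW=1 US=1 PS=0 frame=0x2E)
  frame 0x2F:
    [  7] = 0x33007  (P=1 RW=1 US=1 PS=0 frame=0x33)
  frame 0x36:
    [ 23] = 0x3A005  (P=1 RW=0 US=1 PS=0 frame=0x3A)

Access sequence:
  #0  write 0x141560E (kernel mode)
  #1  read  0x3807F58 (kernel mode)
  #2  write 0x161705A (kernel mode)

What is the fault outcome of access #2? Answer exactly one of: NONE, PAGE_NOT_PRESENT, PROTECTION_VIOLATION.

Per-access translation:
#0 VA=0x141560E (w,kernel):
  lvl0: tbl 0x28, slot 10 ⇒ 0x2B007 (P1/RW1/US1/PS0)
  lvl1: tbl 0x2B, slot 21 ⇒ 0x2E007 (P1/RW1/US1/PS0)
  → PA=0x2E60E  (2 entries read)
#1 VA=0x3807F58 (r,kernel):
  lvl0: tbl 0x28, slot 28 ⇒ 0x2F007 (P1/RW1/US1/PS0)
  lvl1: tbl 0x2F, slot 7 ⇒ 0x33007 (P1/RW1/US1/PS0)
  → PA=0x33F58  (2 entries read)
#2 VA=0x161705A (w,kernel):
  lvl0: tbl 0x28, slot 11 ⇒ 0x36007 (P1/RW1/US1/PS0)
  lvl1: tbl 0x36, slot 23 ⇒ 0x3A005 (P1/RW0/US1/PS0)
  → PROTECTION_VIOLATION  (2 entries read)

Access #2 fault: PROTECTION_VIOLATION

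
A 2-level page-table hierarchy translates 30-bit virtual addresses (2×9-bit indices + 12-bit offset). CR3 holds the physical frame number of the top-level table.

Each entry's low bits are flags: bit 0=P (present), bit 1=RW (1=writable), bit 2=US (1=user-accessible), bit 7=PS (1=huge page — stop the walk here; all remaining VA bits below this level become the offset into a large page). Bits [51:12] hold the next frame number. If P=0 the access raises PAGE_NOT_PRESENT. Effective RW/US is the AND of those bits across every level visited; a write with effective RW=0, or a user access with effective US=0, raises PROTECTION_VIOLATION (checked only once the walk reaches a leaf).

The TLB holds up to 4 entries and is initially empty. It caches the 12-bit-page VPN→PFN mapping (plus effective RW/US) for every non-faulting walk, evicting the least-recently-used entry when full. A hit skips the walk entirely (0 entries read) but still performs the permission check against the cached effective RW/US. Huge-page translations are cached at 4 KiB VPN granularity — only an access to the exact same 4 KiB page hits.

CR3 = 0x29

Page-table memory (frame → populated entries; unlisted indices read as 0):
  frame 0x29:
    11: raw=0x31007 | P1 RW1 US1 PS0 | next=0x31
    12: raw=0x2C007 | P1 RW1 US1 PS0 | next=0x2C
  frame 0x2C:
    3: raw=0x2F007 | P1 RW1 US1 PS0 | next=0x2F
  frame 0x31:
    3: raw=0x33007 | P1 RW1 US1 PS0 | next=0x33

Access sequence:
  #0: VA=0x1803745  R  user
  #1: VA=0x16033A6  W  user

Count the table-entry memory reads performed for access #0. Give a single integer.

Walk each access:
#0 VA=0x1803745 (r,user):
  L0: frame=0x29 idx=12 entry=0x2C007 [P=1 RW=1 US=1 PS=0]
  L1: frame=0x2C idx=3 entry=0x2F007 [P=1 RW=1 US=1 PS=0]
  ⇒ phys 0x2F745  [2 reads]
#1 VA=0x16033A6 (w,user):
  L0: frame=0x29 idx=11 entry=0x31007 [P=1 RW=1 US=1 PS=0]
  L1: frame=0x31 idx=3 entry=0x33007 [P=1 RW=1 US=1 PS=0]
  ⇒ phys 0x333A6  [2 reads]

Entries read for #0: 2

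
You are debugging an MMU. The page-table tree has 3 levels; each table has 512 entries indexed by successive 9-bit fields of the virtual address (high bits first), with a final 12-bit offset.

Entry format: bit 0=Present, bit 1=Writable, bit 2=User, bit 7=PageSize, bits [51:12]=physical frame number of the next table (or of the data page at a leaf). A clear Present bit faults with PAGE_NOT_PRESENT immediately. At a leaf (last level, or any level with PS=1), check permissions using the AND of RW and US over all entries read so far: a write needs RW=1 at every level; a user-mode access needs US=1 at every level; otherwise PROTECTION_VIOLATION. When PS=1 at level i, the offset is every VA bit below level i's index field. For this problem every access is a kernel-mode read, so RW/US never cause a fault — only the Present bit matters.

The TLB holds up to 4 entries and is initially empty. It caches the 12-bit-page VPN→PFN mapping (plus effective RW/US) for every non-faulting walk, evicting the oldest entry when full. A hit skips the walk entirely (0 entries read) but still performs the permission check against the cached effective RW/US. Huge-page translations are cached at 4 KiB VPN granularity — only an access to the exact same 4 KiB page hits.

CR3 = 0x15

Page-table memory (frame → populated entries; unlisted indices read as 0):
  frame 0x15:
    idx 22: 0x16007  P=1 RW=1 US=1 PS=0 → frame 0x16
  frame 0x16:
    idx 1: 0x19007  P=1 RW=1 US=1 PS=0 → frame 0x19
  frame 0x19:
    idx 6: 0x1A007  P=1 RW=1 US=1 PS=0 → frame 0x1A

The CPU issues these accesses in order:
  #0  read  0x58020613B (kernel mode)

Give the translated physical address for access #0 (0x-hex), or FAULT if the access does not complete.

Walk each access:
#0 VA=0x58020613B (r,kernel):
  [0] read 0x15 idx=22: raw=0x16007 flags P=1 W=1 U=1 S=0
  [1] read 0x16 idx=1: raw=0x19007 flags P=1 W=1 U=1 S=0
  [2] read 0x19 idx=6: raw=0x1A007 flags P=1 W=1 U=1 S=0
  → PA=0x1A13B  (3 entries read)

Access #0 PA: 0x1A13B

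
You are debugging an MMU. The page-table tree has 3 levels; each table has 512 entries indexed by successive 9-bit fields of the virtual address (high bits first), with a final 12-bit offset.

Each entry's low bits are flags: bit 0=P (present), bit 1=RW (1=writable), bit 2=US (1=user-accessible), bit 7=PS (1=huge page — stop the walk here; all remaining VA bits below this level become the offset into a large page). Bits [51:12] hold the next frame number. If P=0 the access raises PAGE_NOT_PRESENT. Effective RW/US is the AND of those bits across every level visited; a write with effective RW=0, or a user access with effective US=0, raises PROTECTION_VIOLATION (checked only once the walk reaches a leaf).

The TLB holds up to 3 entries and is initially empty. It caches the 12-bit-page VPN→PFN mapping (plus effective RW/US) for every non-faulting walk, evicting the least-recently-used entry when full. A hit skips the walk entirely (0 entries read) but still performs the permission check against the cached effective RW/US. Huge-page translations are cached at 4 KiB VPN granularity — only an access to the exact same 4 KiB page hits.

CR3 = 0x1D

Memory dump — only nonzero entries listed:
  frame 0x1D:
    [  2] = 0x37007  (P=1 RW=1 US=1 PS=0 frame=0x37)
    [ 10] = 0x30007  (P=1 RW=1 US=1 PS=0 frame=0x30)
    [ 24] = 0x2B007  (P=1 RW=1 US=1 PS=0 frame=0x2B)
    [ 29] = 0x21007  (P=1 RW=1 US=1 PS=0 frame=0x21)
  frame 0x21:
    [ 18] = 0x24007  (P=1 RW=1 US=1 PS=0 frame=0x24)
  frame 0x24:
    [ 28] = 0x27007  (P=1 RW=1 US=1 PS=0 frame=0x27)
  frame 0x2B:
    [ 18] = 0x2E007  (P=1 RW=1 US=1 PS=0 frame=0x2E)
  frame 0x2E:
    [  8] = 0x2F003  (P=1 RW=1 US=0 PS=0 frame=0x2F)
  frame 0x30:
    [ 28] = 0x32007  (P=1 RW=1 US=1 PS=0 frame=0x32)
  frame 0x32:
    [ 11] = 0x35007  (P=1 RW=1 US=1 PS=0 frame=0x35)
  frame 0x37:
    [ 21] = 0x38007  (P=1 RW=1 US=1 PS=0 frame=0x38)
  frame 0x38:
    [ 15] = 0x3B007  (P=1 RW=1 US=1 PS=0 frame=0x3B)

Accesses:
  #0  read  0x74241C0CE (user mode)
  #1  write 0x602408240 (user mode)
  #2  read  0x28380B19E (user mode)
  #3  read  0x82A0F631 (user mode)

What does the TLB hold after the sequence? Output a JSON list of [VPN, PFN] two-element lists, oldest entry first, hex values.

Per-access translation:
#0 VA=0x74241C0CE (r,user):
  L0: frame=0x1D idx=29 entry=0x21007 [P=1 RW=1 US=1 PS=0]
  L1: frame=0x21 idx=18 entry=0x24007 [P=1 RW=1 US=1 PS=0]
  L2: frame=0x24 idx=28 entry=0x27007 [P=1 RW=1 US=1 PS=0]
  ⇒ phys 0x270CE  [3 reads]
#1 VA=0x602408240 (w,user):
  L0: frame=0x1D idx=24 entry=0x2B007 [P=1 RW=1 US=1 PS=0]
  L1: frame=0x2B idx=18 entry=0x2E007 [P=1 RW=1 US=1 PS=0]
  L2: frame=0x2E idx=8 entry=0x2F003 [P=1 RW=1 US=0 PS=0]
  ✗ PROTECTION_VIOLATION  [3 reads]
#2 VA=0x28380B19E (r,user):
  L0: frame=0x1D idx=10 entry=0x30007 [P=1 RW=1 US=1 PS=0]
  L1: frame=0x30 idx=28 entry=0x32007 [P=1 RW=1 US=1 PS=0]
  L2: frame=0x32 idx=11 entry=0x35007 [P=1 RW=1 US=1 PS=0]
  ⇒ phys 0x3519E  [3 reads]
#3 VA=0x82A0F631 (r,user):
  L0: frame=0x1D idx=2 entry=0x37007 [P=1 RW=1 US=1 PS=0]
  L1: frame=0x37 idx=21 entry=0x38007 [P=1 RW=1 US=1 PS=0]
  L2: frame=0x38 idx=15 entry=0x3B007 [P=1 RW=1 US=1 PS=0]
  ⇒ phys 0x3B631  [3 reads]

TLB: [["0x74241C", "0x27"], ["0x28380B", "0x35"], ["0x82A0F", "0x3B"]]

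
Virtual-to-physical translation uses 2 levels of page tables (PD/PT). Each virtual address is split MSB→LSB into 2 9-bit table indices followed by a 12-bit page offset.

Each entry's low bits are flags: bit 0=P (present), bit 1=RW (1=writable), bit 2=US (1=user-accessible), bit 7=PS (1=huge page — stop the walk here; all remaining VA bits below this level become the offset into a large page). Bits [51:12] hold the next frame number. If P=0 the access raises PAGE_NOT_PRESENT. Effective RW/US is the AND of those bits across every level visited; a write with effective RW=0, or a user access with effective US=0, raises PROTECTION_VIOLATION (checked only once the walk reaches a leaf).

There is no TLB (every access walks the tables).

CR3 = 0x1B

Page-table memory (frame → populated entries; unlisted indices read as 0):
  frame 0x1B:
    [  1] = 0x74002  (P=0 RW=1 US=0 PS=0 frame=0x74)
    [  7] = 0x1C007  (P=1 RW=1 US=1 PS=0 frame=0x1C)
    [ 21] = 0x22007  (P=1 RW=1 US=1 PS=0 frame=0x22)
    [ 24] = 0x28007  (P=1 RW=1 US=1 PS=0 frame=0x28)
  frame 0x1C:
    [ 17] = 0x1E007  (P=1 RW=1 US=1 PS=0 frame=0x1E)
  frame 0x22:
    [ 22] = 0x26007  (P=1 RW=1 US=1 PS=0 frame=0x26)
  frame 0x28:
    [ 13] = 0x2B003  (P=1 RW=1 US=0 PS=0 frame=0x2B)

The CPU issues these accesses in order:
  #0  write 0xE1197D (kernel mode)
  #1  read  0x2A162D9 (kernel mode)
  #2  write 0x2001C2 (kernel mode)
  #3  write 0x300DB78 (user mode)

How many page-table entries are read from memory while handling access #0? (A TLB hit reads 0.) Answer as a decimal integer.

Walk each access:
#0 VA=0xE1197D (w,kernel):
  lvl0: tbl 0x1B, slot 7 ⇒ 0x1C007 (P1/RW1/US1/PS0)
  lvl1: tbl 0x1C, slot 17 ⇒ 0x1E007 (P1/RW1/US1/PS0)
  ⇒ phys 0x1E97D  [2 reads]
#1 VA=0x2A162D9 (r,kernel):
  lvl0: tbl 0x1B, slot 21 ⇒ 0x22007 (P1/RW1/US1/PS0)
  lvl1: tbl 0x22, slot 22 ⇒ 0x26007 (P1/RW1/US1/PS0)
  ⇒ phys 0x262D9  [2 reads]
#2 VA=0x2001C2 (w,kernel):
  lvl0: tbl 0x1B, slot 1 ⇒ 0x74002 (P0/RW1/US0/PS0)
  ✗ PAGE_NOT_PRESENT  [1 reads]
#3 VA=0x300DB78 (w,user):
  lvl0: tbl 0x1B, slot 24 ⇒ 0x28007 (P1/RW1/US1/PS0)
  lvl1: tbl 0x28, slot 13 ⇒ 0x2B003 (P1/RW1/US0/PS0)
  ✗ PROTECTION_VIOLATION  [2 reads]

Entries read for #0: 2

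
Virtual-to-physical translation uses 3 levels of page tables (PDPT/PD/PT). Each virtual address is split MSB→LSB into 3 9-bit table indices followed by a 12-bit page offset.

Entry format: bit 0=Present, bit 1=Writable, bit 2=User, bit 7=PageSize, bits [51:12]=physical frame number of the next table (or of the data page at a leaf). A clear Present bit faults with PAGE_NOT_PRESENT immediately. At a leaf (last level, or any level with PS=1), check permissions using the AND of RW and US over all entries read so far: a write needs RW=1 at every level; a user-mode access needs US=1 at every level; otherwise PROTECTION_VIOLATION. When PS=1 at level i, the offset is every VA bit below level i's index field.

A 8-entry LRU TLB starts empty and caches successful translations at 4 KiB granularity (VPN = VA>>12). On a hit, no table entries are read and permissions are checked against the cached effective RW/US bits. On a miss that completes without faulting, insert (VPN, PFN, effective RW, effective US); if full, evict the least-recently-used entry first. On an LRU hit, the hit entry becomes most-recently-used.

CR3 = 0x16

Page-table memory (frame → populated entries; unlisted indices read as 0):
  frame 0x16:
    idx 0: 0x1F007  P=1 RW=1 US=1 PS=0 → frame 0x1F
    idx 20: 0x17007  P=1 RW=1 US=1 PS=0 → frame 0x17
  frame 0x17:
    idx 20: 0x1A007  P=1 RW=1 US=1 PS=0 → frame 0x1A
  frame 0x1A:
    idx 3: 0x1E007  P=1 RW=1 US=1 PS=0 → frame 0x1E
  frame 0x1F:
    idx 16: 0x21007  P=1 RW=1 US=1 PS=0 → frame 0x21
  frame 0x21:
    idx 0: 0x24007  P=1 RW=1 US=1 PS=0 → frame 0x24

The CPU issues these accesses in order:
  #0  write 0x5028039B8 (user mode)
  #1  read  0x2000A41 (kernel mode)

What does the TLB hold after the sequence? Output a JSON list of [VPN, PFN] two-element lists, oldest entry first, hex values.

Trace:
#0 VA=0x5028039B8 (w,user):
  [0] read 0x16 idx=20: raw=0x17007 flags P=1 W=1 U=1 S=0
  [1] read 0x17 idx=20: raw=0x1A007 flags P=1 W=1 U=1 S=0
  [2] read 0x1A idx=3: raw=0x1E007 flags P=1 W=1 U=1 S=0
  ✓ 0x1E9B8  — 3 lookups
#1 VA=0x2000A41 (r,kernel):
  [0] read 0x16 idx=0: raw=0x1F007 flags P=1 W=1 U=1 S=0
  [1] read 0x1F idx=16: raw=0x21007 flags P=1 W=1 U=1 S=0
  [2] read 0x21 idx=0: raw=0x24007 flags P=1 W=1 U=1 S=0
  ✓ 0x24A41  — 3 lookups

TLB: [["0x502803", "0x1E"], ["0x2000", "0x24"]]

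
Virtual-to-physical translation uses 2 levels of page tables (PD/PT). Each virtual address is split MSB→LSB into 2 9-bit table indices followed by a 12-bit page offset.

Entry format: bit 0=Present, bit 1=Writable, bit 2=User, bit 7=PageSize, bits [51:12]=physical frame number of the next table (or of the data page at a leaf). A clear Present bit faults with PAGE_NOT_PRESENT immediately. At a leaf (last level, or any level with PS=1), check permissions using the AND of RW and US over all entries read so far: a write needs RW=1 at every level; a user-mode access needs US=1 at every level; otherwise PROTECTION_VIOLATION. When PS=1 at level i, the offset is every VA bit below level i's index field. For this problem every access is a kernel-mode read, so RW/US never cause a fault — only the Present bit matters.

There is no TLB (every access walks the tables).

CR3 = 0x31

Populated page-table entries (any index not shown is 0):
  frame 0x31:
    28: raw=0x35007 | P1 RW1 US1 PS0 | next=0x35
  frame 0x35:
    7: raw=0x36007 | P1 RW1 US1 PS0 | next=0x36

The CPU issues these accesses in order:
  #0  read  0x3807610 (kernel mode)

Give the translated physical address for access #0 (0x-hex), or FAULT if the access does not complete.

Walk each access:
#0 VA=0x3807610 (r,kernel):
  [0] read 0x31 idx=28: raw=0x35007 flags P=1 W=1 U=1 S=0
  [1] read 0x35 idx=7: raw=0x36007 flags P=1 W=1 U=1 S=0
  ⇒ phys 0x36610  [2 reads]

Access #0 PA: 0x36610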